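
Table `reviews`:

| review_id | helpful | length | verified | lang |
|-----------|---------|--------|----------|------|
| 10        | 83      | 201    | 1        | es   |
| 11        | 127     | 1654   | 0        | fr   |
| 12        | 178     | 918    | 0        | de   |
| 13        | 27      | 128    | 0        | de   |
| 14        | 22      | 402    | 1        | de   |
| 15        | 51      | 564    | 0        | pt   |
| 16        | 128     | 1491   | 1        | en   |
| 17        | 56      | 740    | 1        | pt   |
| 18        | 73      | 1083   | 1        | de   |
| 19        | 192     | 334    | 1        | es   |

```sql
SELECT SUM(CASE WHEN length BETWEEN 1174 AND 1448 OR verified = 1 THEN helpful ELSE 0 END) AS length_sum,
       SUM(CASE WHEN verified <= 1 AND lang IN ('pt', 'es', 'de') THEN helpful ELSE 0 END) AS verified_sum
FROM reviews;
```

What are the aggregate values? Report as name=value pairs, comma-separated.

[length_sum: length BETWEEN 1174 AND 1448 OR verified = 1]
review_id=10: ✓ → 83
review_id=11: ✗
review_id=12: ✗
review_id=13: ✗
review_id=14: ✓ → 22
review_id=15: ✗
review_id=16: ✓ → 128
review_id=17: ✓ → 56
review_id=18: ✓ → 73
review_id=19: ✓ → 192
length_sum = 83 + 22 + 128 + 56 + 73 + 192 = 554
—
[verified_sum: verified <= 1 AND lang IN ('pt', 'es', 'de')]
review_id=10: ✓ → 83
review_id=11: ✗
review_id=12: ✓ → 178
review_id=13: ✓ → 27
review_id=14: ✓ → 22
review_id=15: ✓ → 51
review_id=16: ✗
review_id=17: ✓ → 56
review_id=18: ✓ → 73
review_id=19: ✓ → 192
verified_sum = 83 + 178 + 27 + 22 + 51 + 56 + 73 + 192 = 682

length_sum=554, verified_sum=682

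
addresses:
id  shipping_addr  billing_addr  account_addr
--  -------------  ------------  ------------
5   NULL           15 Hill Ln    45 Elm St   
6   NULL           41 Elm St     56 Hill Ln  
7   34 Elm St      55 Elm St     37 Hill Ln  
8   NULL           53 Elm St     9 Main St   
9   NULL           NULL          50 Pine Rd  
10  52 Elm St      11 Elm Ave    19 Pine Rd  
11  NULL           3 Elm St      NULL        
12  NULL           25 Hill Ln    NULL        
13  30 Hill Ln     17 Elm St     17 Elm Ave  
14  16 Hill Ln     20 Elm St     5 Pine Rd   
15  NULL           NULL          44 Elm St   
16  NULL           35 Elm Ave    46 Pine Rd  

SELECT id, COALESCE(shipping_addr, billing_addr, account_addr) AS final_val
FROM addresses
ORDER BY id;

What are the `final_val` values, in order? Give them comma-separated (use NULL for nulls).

id=5: shipping_addr=NULL, billing_addr=15 Hill Ln → 15 Hill Ln
id=6: shipping_addr=NULL, billing_addr=41 Elm St → 41 Elm St
id=7: shipping_addr=34 Elm St → 34 Elm St
id=8: shipping_addr=NULL, billing_addr=53 Elm St → 53 Elm St
id=9: shipping_addr=NULL, billing_addr=NULL, account_addr=50 Pine Rd → 50 Pine Rd
id=10: shipping_addr=52 Elm St → 52 Elm St
id=11: shipping_addr=NULL, billing_addr=3 Elm St → 3 Elm St
id=12: shipping_addr=NULL, billing_addr=25 Hill Ln → 25 Hill Ln
id=13: shipping_addr=30 Hill Ln → 30 Hill Ln
id=14: shipping_addr=16 Hill Ln → 16 Hill Ln
id=15: shipping_addr=NULL, billing_addr=NULL, account_addr=44 Elm St → 44 Elm St
id=16: shipping_addr=NULL, billing_addr=35 Elm Ave → 35 Elm Ave

15 Hill Ln, 41 Elm St, 34 Elm St, 53 Elm St, 50 Pine Rd, 52 Elm St, 3 Elm St, 25 Hill Ln, 30 Hill Ln, 16 Hill Ln, 44 Elm St, 35 Elm Ave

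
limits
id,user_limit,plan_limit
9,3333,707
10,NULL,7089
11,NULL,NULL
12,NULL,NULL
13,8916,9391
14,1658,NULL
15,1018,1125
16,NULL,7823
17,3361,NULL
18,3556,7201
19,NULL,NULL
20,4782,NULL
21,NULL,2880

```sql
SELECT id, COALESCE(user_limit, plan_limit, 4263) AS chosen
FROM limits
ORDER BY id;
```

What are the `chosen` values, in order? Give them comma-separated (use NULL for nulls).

id=9: user_limit=3333 → 3333
id=10: user_limit=NULL, plan_limit=7089 → 7089
id=11: user_limit=NULL, plan_limit=NULL, → literal 4263 → 4263
id=12: user_limit=NULL, plan_limit=NULL, → literal 4263 → 4263
id=13: user_limit=8916 → 8916
id=14: user_limit=1658 → 1658
id=15: user_limit=1018 → 1018
id=16: user_limit=NULL, plan_limit=7823 → 7823
id=17: user_limit=3361 → 3361
id=18: user_limit=3556 → 3556
id=19: user_limit=NULL, plan_limit=NULL, → literal 4263 → 4263
id=20: user_limit=4782 → 4782
id=21: user_limit=NULL, plan_limit=2880 → 2880

3333, 7089, 4263, 4263, 8916, 1658, 1018, 7823, 3361, 3556, 4263, 4782, 2880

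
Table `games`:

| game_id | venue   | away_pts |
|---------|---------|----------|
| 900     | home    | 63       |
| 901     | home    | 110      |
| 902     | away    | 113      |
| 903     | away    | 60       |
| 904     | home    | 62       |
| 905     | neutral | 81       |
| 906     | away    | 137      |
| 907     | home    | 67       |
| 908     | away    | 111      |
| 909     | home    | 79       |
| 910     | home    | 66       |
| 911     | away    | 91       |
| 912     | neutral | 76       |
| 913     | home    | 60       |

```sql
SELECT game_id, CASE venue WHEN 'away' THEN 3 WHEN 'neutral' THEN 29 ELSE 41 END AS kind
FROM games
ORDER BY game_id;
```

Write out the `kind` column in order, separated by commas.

game_id=900: ELSE → 41
game_id=901: ELSE → 41
game_id=902: venue='away' → 3
game_id=903: venue='away' → 3
game_id=904: ELSE → 41
game_id=905: venue='neutral' → 29
game_id=906: venue='away' → 3
game_id=907: ELSE → 41
game_id=908: venue='away' → 3
game_id=909: ELSE → 41
game_id=910: ELSE → 41
game_id=911: venue='away' → 3
game_id=912: venue='neutral' → 29
game_id=913: ELSE → 41

41, 41, 3, 3, 41, 29, 3, 41, 3, 41, 41, 3, 29, 41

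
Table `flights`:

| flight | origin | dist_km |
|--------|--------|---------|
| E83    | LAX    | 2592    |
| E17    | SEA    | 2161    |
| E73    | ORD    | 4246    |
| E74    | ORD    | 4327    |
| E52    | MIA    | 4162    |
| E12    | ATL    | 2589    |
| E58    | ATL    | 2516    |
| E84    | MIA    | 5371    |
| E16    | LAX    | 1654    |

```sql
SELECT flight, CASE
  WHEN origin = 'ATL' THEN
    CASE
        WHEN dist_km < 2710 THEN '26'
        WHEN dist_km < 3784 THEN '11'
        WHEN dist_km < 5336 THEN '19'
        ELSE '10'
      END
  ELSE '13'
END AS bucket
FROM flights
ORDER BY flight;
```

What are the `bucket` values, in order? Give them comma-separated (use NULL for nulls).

flight=E12: origin='ATL' → inner[dist_km < 2710] → 26
flight=E16: origin='LAX' → outer ELSE → 13
flight=E17: origin='SEA' → outer ELSE → 13
flight=E52: origin='MIA' → outer ELSE → 13
flight=E58: origin='ATL' → inner[dist_km < 2710] → 26
flight=E73: origin='ORD' → outer ELSE → 13
flight=E74: origin='ORD' → outer ELSE → 13
flight=E83: origin='LAX' → outer ELSE → 13
flight=E84: origin='MIA' → outer ELSE → 13

26, 13, 13, 13, 26, 13, 13, 13, 13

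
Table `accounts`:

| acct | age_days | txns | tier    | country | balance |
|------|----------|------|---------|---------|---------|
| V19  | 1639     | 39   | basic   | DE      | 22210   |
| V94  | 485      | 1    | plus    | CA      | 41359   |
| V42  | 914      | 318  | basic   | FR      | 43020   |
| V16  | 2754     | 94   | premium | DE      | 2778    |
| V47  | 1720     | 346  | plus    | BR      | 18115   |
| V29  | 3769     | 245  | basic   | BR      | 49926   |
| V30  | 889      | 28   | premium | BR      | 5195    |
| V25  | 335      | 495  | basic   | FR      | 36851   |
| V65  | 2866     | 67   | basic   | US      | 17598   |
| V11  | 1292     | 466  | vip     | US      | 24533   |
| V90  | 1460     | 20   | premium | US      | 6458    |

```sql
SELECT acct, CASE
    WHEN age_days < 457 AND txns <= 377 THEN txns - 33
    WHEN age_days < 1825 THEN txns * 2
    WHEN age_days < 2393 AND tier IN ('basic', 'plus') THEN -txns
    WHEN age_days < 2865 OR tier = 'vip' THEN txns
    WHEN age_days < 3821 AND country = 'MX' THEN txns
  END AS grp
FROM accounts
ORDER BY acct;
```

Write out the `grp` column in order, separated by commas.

932, 94, 78, 990, NULL, 56, 636, 692, NULL, 40, 2

acct=V11: age_days < 1825 → 932
acct=V16: age_days < 2865 OR tier = 'vip' → 94
acct=V19: age_days < 1825 → 78
acct=V25: age_days < 1825 → 990
acct=V29: (no match → NULL) → NULL
acct=V30: age_days < 1825 → 56
acct=V42: age_days < 1825 → 636
acct=V47: age_days < 1825 → 692
acct=V65: (no match → NULL) → NULL
acct=V90: age_days < 1825 → 40
acct=V94: age_days < 1825 → 2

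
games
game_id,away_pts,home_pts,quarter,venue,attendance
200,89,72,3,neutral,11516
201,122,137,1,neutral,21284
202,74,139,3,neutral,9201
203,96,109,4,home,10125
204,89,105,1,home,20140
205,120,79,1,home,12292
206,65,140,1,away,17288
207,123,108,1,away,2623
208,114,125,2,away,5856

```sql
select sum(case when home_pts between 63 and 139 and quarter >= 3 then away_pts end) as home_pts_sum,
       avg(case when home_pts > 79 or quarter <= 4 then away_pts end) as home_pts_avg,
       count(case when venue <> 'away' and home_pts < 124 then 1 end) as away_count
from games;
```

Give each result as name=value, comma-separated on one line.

[home_pts_sum: home_pts between 63 and 139 and quarter >= 3]
game_id=200: ✓ → 89
game_id=201: ✗
game_id=202: ✓ → 74
game_id=203: ✓ → 96
game_id=204: ✗
game_id=205: ✗
game_id=206: ✗
game_id=207: ✗
game_id=208: ✗
home_pts_sum = 89 + 74 + 96 = 259
—
[home_pts_avg: home_pts > 79 or quarter <= 4]
game_id=200: ✓ → 89
game_id=201: ✓ → 122
game_id=202: ✓ → 74
game_id=203: ✓ → 96
game_id=204: ✓ → 89
game_id=205: ✓ → 120
game_id=206: ✓ → 65
game_id=207: ✓ → 123
game_id=208: ✓ → 114
home_pts_avg = (89 + 122 + 74 + 96 + 89 + 120 + 65 + 123 + 114) / 9 = 99.1111111111
—
[away_count: venue <> 'away' and home_pts < 124]
game_id=200: ✓ → 1
game_id=201: ✗
game_id=202: ✗
game_id=203: ✓ → 1
game_id=204: ✓ → 1
game_id=205: ✓ → 1
game_id=206: ✗
game_id=207: ✗
game_id=208: ✗
away_count = COUNT(1, 1, 1, 1) = 4

home_pts_sum=259, home_pts_avg=99.1111111111, away_count=4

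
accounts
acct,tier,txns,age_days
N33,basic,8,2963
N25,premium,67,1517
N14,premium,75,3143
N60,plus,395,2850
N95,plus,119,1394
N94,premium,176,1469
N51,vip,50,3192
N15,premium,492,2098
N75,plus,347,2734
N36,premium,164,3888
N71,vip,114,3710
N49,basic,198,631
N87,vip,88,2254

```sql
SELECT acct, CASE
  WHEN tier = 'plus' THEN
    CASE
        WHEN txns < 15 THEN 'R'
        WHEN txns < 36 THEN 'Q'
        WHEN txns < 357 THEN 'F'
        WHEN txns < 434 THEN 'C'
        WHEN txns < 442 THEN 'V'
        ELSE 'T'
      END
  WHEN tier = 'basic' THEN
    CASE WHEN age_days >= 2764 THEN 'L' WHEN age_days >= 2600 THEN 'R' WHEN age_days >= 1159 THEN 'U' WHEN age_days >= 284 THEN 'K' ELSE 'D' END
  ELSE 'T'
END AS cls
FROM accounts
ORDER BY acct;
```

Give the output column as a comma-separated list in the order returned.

T, T, T, L, T, K, T, C, T, F, T, T, F

acct=N14: tier='premium' → outer ELSE → T
acct=N15: tier='premium' → outer ELSE → T
acct=N25: tier='premium' → outer ELSE → T
acct=N33: tier='basic' → inner[age_days >= 2764] → L
acct=N36: tier='premium' → outer ELSE → T
acct=N49: tier='basic' → inner[age_days >= 284] → K
acct=N51: tier='vip' → outer ELSE → T
acct=N60: tier='plus' → inner[txns < 434] → C
acct=N71: tier='vip' → outer ELSE → T
acct=N75: tier='plus' → inner[txns < 357] → F
acct=N87: tier='vip' → outer ELSE → T
acct=N94: tier='premium' → outer ELSE → T
acct=N95: tier='plus' → inner[txns < 357] → F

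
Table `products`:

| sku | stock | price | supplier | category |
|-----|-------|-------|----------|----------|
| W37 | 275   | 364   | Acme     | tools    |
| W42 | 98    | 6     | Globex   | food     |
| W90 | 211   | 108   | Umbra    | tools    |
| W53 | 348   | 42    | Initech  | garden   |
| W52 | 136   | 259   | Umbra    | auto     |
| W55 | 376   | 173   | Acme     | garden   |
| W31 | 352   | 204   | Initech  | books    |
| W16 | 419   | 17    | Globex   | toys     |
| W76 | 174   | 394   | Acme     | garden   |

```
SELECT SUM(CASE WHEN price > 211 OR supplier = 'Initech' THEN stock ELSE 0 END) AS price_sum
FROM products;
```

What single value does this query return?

sku=W37: ✓ → 275
sku=W42: ✗
sku=W90: ✗
sku=W53: ✓ → 348
sku=W52: ✓ → 136
sku=W55: ✗
sku=W31: ✓ → 352
sku=W16: ✗
sku=W76: ✓ → 174
price_sum = 275 + 348 + 136 + 352 + 174 = 1285

1285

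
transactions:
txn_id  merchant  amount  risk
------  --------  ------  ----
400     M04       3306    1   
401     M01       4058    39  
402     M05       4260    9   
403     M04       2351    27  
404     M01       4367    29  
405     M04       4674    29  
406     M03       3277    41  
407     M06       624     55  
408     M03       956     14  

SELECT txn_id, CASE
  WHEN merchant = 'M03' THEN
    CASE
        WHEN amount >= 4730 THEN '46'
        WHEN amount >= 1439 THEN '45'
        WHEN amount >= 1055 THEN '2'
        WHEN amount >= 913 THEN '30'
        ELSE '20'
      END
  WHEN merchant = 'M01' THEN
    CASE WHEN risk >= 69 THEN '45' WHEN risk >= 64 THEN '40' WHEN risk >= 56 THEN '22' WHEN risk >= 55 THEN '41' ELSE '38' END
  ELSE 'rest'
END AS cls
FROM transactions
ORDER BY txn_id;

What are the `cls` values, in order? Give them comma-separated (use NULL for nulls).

txn_id=400: merchant='M04' → outer ELSE → rest
txn_id=401: merchant='M01' → inner[ELSE] → 38
txn_id=402: merchant='M05' → outer ELSE → rest
txn_id=403: merchant='M04' → outer ELSE → rest
txn_id=404: merchant='M01' → inner[ELSE] → 38
txn_id=405: merchant='M04' → outer ELSE → rest
txn_id=406: merchant='M03' → inner[amount >= 1439] → 45
txn_id=407: merchant='M06' → outer ELSE → rest
txn_id=408: merchant='M03' → inner[amount >= 913] → 30

rest, 38, rest, rest, 38, rest, 45, rest, 30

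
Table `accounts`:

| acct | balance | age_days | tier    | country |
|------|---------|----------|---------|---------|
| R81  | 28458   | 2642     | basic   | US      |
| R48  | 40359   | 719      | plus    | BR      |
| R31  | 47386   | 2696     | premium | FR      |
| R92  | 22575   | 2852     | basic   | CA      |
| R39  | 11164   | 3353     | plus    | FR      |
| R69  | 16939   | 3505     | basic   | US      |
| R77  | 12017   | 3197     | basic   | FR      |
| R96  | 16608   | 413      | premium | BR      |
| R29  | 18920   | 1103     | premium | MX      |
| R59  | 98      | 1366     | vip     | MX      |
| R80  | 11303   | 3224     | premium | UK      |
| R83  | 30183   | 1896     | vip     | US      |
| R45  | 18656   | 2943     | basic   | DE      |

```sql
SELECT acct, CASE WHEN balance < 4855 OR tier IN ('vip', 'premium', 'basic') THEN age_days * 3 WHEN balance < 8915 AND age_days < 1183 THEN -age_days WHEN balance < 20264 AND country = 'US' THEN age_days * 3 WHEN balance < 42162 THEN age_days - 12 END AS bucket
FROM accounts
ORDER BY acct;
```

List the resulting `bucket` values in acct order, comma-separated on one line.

3309, 8088, 3341, 8829, 707, 4098, 10515, 9591, 9672, 7926, 5688, 8556, 1239

acct=R29: balance < 4855 OR tier IN ('vip', 'premium', 'basic') → 3309
acct=R31: balance < 4855 OR tier IN ('vip', 'premium', 'basic') → 8088
acct=R39: balance < 42162 → 3341
acct=R45: balance < 4855 OR tier IN ('vip', 'premium', 'basic') → 8829
acct=R48: balance < 42162 → 707
acct=R59: balance < 4855 OR tier IN ('vip', 'premium', 'basic') → 4098
acct=R69: balance < 4855 OR tier IN ('vip', 'premium', 'basic') → 10515
acct=R77: balance < 4855 OR tier IN ('vip', 'premium', 'basic') → 9591
acct=R80: balance < 4855 OR tier IN ('vip', 'premium', 'basic') → 9672
acct=R81: balance < 4855 OR tier IN ('vip', 'premium', 'basic') → 7926
acct=R83: balance < 4855 OR tier IN ('vip', 'premium', 'basic') → 5688
acct=R92: balance < 4855 OR tier IN ('vip', 'premium', 'basic') → 8556
acct=R96: balance < 4855 OR tier IN ('vip', 'premium', 'basic') → 1239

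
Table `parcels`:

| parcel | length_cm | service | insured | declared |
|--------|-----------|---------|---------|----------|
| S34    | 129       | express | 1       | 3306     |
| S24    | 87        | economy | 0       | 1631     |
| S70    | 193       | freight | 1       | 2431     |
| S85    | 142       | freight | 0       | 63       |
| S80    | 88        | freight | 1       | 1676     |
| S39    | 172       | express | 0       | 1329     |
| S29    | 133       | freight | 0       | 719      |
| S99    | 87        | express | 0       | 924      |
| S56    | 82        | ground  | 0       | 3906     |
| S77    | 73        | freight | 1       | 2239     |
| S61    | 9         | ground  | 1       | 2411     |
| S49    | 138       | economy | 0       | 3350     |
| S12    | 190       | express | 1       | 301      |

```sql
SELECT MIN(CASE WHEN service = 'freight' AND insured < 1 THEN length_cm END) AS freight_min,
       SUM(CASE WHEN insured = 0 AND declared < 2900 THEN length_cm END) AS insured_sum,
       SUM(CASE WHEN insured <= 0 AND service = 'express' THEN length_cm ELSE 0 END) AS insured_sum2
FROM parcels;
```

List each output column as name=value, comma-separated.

[freight_min: service = 'freight' AND insured < 1]
parcel=S34: ✗
parcel=S24: ✗
parcel=S70: ✗
parcel=S85: ✓ → 142
parcel=S80: ✗
parcel=S39: ✗
parcel=S29: ✓ → 133
parcel=S99: ✗
parcel=S56: ✗
parcel=S77: ✗
parcel=S61: ✗
parcel=S49: ✗
parcel=S12: ✗
freight_min = MIN(142, 133) = 133
—
[insured_sum: insured = 0 AND declared < 2900]
parcel=S34: ✗
parcel=S24: ✓ → 87
parcel=S70: ✗
parcel=S85: ✓ → 142
parcel=S80: ✗
parcel=S39: ✓ → 172
parcel=S29: ✓ → 133
parcel=S99: ✓ → 87
parcel=S56: ✗
parcel=S77: ✗
parcel=S61: ✗
parcel=S49: ✗
parcel=S12: ✗
insured_sum = 87 + 142 + 172 + 133 + 87 = 621
—
[insured_sum2: insured <= 0 AND service = 'express']
parcel=S34: ✗
parcel=S24: ✗
parcel=S70: ✗
parcel=S85: ✗
parcel=S80: ✗
parcel=S39: ✓ → 172
parcel=S29: ✗
parcel=S99: ✓ → 87
parcel=S56: ✗
parcel=S77: ✗
parcel=S61: ✗
parcel=S49: ✗
parcel=S12: ✗
insured_sum2 = 172 + 87 = 259

freight_min=133, insured_sum=621, insured_sum2=259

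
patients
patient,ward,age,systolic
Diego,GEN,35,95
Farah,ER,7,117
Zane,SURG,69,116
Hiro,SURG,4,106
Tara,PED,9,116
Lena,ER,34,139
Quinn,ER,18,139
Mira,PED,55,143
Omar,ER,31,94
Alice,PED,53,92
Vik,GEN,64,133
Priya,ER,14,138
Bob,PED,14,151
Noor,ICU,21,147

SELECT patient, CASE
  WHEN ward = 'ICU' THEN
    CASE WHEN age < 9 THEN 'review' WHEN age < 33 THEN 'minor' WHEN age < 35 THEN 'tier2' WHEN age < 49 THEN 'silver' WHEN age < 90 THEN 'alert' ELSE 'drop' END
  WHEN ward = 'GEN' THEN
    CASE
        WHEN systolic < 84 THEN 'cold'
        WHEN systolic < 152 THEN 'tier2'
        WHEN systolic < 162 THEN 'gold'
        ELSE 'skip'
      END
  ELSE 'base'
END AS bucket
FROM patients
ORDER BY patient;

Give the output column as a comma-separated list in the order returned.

patient=Alice: ward='PED' → outer ELSE → base
patient=Bob: ward='PED' → outer ELSE → base
patient=Diego: ward='GEN' → inner[systolic < 152] → tier2
patient=Farah: ward='ER' → outer ELSE → base
patient=Hiro: ward='SURG' → outer ELSE → base
patient=Lena: ward='ER' → outer ELSE → base
patient=Mira: ward='PED' → outer ELSE → base
patient=Noor: ward='ICU' → inner[age < 33] → minor
patient=Omar: ward='ER' → outer ELSE → base
patient=Priya: ward='ER' → outer ELSE → base
patient=Quinn: ward='ER' → outer ELSE → base
patient=Tara: ward='PED' → outer ELSE → base
patient=Vik: ward='GEN' → inner[systolic < 152] → tier2
patient=Zane: ward='SURG' → outer ELSE → base

base, base, tier2, base, base, base, base, minor, base, base, base, base, tier2, base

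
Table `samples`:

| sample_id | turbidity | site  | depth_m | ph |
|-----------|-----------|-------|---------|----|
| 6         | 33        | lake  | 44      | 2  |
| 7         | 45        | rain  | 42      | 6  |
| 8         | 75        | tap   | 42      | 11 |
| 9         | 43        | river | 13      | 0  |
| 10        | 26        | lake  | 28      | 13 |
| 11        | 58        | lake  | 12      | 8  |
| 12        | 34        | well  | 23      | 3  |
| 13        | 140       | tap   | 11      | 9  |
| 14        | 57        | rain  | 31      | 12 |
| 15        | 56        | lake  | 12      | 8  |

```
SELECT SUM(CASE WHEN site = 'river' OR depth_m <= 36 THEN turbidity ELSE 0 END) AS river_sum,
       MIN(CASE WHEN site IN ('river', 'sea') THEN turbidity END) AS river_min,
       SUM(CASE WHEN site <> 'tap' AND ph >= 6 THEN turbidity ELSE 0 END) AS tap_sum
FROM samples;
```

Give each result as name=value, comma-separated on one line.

river_sum=414, river_min=43, tap_sum=242

[river_sum: site = 'river' OR depth_m <= 36]
sample_id=6: ✗
sample_id=7: ✗
sample_id=8: ✗
sample_id=9: ✓ → 43
sample_id=10: ✓ → 26
sample_id=11: ✓ → 58
sample_id=12: ✓ → 34
sample_id=13: ✓ → 140
sample_id=14: ✓ → 57
sample_id=15: ✓ → 56
river_sum = 43 + 26 + 58 + 34 + 140 + 57 + 56 = 414
—
[river_min: site IN ('river', 'sea')]
sample_id=6: ✗
sample_id=7: ✗
sample_id=8: ✗
sample_id=9: ✓ → 43
sample_id=10: ✗
sample_id=11: ✗
sample_id=12: ✗
sample_id=13: ✗
sample_id=14: ✗
sample_id=15: ✗
river_min = MIN(43) = 43
—
[tap_sum: site <> 'tap' AND ph >= 6]
sample_id=6: ✗
sample_id=7: ✓ → 45
sample_id=8: ✗
sample_id=9: ✗
sample_id=10: ✓ → 26
sample_id=11: ✓ → 58
sample_id=12: ✗
sample_id=13: ✗
sample_id=14: ✓ → 57
sample_id=15: ✓ → 56
tap_sum = 45 + 26 + 58 + 57 + 56 = 242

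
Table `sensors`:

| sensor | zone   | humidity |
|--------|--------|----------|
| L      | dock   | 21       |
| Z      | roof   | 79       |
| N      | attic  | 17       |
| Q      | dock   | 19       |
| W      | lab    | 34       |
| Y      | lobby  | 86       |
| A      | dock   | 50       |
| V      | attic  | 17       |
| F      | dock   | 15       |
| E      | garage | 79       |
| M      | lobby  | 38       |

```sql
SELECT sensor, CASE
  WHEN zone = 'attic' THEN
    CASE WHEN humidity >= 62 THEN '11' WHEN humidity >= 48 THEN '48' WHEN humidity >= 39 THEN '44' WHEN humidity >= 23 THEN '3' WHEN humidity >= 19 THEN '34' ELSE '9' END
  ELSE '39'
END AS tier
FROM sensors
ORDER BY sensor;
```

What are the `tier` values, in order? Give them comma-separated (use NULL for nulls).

sensor=A: zone='dock' → outer ELSE → 39
sensor=E: zone='garage' → outer ELSE → 39
sensor=F: zone='dock' → outer ELSE → 39
sensor=L: zone='dock' → outer ELSE → 39
sensor=M: zone='lobby' → outer ELSE → 39
sensor=N: zone='attic' → inner[ELSE] → 9
sensor=Q: zone='dock' → outer ELSE → 39
sensor=V: zone='attic' → inner[ELSE] → 9
sensor=W: zone='lab' → outer ELSE → 39
sensor=Y: zone='lobby' → outer ELSE → 39
sensor=Z: zone='roof' → outer ELSE → 39

39, 39, 39, 39, 39, 9, 39, 9, 39, 39, 39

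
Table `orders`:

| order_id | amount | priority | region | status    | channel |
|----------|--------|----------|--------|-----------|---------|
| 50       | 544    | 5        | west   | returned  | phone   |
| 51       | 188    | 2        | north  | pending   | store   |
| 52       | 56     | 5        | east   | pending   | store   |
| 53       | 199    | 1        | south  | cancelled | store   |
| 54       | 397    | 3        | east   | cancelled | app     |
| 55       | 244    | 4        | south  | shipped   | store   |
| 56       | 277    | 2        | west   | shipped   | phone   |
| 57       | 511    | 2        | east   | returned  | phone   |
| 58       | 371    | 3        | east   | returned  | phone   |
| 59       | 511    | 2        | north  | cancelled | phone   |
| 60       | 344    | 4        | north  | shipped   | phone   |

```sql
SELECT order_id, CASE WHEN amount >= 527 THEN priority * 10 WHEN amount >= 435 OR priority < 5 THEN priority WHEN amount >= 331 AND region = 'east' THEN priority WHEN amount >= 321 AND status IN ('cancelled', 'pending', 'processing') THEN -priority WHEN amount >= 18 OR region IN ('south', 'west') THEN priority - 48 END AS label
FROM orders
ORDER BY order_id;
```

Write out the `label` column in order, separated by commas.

order_id=50: amount >= 527 → 50
order_id=51: amount >= 435 OR priority < 5 → 2
order_id=52: amount >= 18 OR region IN ('south', 'west') → -43
order_id=53: amount >= 435 OR priority < 5 → 1
order_id=54: amount >= 435 OR priority < 5 → 3
order_id=55: amount >= 435 OR priority < 5 → 4
order_id=56: amount >= 435 OR priority < 5 → 2
order_id=57: amount >= 435 OR priority < 5 → 2
order_id=58: amount >= 435 OR priority < 5 → 3
order_id=59: amount >= 435 OR priority < 5 → 2
order_id=60: amount >= 435 OR priority < 5 → 4

50, 2, -43, 1, 3, 4, 2, 2, 3, 2, 4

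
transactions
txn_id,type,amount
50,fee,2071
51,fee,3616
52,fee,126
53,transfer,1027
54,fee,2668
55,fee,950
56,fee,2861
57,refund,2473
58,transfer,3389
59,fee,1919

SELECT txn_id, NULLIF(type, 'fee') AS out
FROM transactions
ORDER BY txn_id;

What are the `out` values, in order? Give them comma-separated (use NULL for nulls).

NULL, NULL, NULL, transfer, NULL, NULL, NULL, refund, transfer, NULL

txn_id=50: type=fee vs fee: equal → NULL
txn_id=51: type=fee vs fee: equal → NULL
txn_id=52: type=fee vs fee: equal → NULL
txn_id=53: type=transfer vs fee: differ → transfer
txn_id=54: type=fee vs fee: equal → NULL
txn_id=55: type=fee vs fee: equal → NULL
txn_id=56: type=fee vs fee: equal → NULL
txn_id=57: type=refund vs fee: differ → refund
txn_id=58: type=transfer vs fee: differ → transfer
txn_id=59: type=fee vs fee: equal → NULL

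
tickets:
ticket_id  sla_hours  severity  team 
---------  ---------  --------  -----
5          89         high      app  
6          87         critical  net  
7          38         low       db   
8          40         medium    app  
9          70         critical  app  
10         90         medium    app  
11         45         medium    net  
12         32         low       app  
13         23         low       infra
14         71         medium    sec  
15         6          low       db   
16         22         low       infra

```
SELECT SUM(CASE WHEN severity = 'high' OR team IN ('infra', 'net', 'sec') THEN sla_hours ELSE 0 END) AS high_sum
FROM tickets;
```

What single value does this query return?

337

ticket_id=5: ✓ → 89
ticket_id=6: ✓ → 87
ticket_id=7: ✗
ticket_id=8: ✗
ticket_id=9: ✗
ticket_id=10: ✗
ticket_id=11: ✓ → 45
ticket_id=12: ✗
ticket_id=13: ✓ → 23
ticket_id=14: ✓ → 71
ticket_id=15: ✗
ticket_id=16: ✓ → 22
high_sum = 89 + 87 + 45 + 23 + 71 + 22 = 337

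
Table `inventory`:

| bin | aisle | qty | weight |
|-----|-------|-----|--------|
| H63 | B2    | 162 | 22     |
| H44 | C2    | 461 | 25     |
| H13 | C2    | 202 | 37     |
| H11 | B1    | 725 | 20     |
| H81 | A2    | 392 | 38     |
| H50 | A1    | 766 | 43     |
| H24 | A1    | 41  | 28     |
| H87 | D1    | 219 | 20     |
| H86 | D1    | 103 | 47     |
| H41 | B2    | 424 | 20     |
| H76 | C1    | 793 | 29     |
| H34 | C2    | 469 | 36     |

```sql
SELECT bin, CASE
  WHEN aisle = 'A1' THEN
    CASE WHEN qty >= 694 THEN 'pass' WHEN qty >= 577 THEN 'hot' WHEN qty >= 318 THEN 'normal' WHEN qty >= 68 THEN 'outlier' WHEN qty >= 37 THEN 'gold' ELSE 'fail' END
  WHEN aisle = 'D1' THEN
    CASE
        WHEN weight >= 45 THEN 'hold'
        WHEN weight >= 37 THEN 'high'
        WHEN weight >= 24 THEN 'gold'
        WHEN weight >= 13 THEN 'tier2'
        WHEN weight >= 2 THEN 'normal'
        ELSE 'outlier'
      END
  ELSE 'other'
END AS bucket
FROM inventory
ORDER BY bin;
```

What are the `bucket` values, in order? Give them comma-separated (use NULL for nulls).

bin=H11: aisle='B1' → outer ELSE → other
bin=H13: aisle='C2' → outer ELSE → other
bin=H24: aisle='A1' → inner[qty >= 37] → gold
bin=H34: aisle='C2' → outer ELSE → other
bin=H41: aisle='B2' → outer ELSE → other
bin=H44: aisle='C2' → outer ELSE → other
bin=H50: aisle='A1' → inner[qty >= 694] → pass
bin=H63: aisle='B2' → outer ELSE → other
bin=H76: aisle='C1' → outer ELSE → other
bin=H81: aisle='A2' → outer ELSE → other
bin=H86: aisle='D1' → inner[weight >= 45] → hold
bin=H87: aisle='D1' → inner[weight >= 13] → tier2

other, other, gold, other, other, other, pass, other, other, other, hold, tier2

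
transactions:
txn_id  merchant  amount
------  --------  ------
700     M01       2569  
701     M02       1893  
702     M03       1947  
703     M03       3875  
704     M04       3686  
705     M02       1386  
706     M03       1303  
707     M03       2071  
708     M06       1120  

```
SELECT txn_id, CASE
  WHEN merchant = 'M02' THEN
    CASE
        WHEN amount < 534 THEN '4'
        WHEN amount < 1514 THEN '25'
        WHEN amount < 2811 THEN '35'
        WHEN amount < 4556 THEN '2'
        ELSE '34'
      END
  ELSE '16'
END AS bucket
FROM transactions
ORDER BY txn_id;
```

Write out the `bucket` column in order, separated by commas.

txn_id=700: merchant='M01' → outer ELSE → 16
txn_id=701: merchant='M02' → inner[amount < 2811] → 35
txn_id=702: merchant='M03' → outer ELSE → 16
txn_id=703: merchant='M03' → outer ELSE → 16
txn_id=704: merchant='M04' → outer ELSE → 16
txn_id=705: merchant='M02' → inner[amount < 1514] → 25
txn_id=706: merchant='M03' → outer ELSE → 16
txn_id=707: merchant='M03' → outer ELSE → 16
txn_id=708: merchant='M06' → outer ELSE → 16

16, 35, 16, 16, 16, 25, 16, 16, 16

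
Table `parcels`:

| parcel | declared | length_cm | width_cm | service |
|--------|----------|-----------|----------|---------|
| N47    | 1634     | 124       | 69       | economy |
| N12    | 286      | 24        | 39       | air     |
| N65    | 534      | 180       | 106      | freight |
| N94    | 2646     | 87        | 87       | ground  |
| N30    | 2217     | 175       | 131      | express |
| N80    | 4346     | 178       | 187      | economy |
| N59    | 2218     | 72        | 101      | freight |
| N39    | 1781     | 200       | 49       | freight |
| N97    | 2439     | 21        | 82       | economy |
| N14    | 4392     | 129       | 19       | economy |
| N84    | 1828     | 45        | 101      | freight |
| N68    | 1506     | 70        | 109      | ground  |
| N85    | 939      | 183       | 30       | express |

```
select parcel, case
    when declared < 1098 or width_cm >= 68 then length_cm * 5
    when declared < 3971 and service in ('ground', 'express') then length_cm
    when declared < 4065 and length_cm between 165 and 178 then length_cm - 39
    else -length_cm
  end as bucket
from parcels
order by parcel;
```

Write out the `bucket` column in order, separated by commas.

120, -129, 875, -200, 620, 360, 900, 350, 890, 225, 915, 435, 105

parcel=N12: declared < 1098 or width_cm >= 68 → 120
parcel=N14: ELSE → -129
parcel=N30: declared < 1098 or width_cm >= 68 → 875
parcel=N39: ELSE → -200
parcel=N47: declared < 1098 or width_cm >= 68 → 620
parcel=N59: declared < 1098 or width_cm >= 68 → 360
parcel=N65: declared < 1098 or width_cm >= 68 → 900
parcel=N68: declared < 1098 or width_cm >= 68 → 350
parcel=N80: declared < 1098 or width_cm >= 68 → 890
parcel=N84: declared < 1098 or width_cm >= 68 → 225
parcel=N85: declared < 1098 or width_cm >= 68 → 915
parcel=N94: declared < 1098 or width_cm >= 68 → 435
parcel=N97: declared < 1098 or width_cm >= 68 → 105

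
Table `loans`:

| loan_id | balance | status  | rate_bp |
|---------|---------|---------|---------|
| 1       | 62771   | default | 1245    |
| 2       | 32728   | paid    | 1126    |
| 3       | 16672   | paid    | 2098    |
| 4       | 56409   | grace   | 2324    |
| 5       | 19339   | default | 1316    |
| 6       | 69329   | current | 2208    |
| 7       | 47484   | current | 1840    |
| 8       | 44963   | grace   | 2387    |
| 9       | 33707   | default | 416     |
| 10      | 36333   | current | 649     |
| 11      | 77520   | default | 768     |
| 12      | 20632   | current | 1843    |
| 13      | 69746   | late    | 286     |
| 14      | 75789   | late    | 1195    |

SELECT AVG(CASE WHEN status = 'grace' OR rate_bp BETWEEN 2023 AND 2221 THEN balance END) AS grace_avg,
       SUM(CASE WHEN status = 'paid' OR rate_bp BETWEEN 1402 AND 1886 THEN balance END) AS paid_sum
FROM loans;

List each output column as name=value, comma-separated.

grace_avg=46843.25, paid_sum=117516

[grace_avg: status = 'grace' OR rate_bp BETWEEN 2023 AND 2221]
loan_id=1: ✗
loan_id=2: ✗
loan_id=3: ✓ → 16672
loan_id=4: ✓ → 56409
loan_id=5: ✗
loan_id=6: ✓ → 69329
loan_id=7: ✗
loan_id=8: ✓ → 44963
loan_id=9: ✗
loan_id=10: ✗
loan_id=11: ✗
loan_id=12: ✗
loan_id=13: ✗
loan_id=14: ✗
grace_avg = (16672 + 56409 + 69329 + 44963) / 4 = 46843.25
—
[paid_sum: status = 'paid' OR rate_bp BETWEEN 1402 AND 1886]
loan_id=1: ✗
loan_id=2: ✓ → 32728
loan_id=3: ✓ → 16672
loan_id=4: ✗
loan_id=5: ✗
loan_id=6: ✗
loan_id=7: ✓ → 47484
loan_id=8: ✗
loan_id=9: ✗
loan_id=10: ✗
loan_id=11: ✗
loan_id=12: ✓ → 20632
loan_id=13: ✗
loan_id=14: ✗
paid_sum = 32728 + 16672 + 47484 + 20632 = 117516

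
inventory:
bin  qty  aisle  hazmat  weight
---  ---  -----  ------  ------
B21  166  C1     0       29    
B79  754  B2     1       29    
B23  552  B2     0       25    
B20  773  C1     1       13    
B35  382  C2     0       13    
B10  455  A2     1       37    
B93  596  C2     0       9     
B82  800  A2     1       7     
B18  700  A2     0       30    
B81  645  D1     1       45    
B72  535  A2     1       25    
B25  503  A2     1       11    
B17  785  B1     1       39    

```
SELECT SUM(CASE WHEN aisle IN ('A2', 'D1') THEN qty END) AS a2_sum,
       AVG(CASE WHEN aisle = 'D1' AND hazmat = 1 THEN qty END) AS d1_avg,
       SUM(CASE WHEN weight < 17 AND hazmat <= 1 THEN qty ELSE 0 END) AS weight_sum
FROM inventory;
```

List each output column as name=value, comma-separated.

a2_sum=3638, d1_avg=645, weight_sum=3054

[a2_sum: aisle IN ('A2', 'D1')]
bin=B21: ✗
bin=B79: ✗
bin=B23: ✗
bin=B20: ✗
bin=B35: ✗
bin=B10: ✓ → 455
bin=B93: ✗
bin=B82: ✓ → 800
bin=B18: ✓ → 700
bin=B81: ✓ → 645
bin=B72: ✓ → 535
bin=B25: ✓ → 503
bin=B17: ✗
a2_sum = 455 + 800 + 700 + 645 + 535 + 503 = 3638
—
[d1_avg: aisle = 'D1' AND hazmat = 1]
bin=B21: ✗
bin=B79: ✗
bin=B23: ✗
bin=B20: ✗
bin=B35: ✗
bin=B10: ✗
bin=B93: ✗
bin=B82: ✗
bin=B18: ✗
bin=B81: ✓ → 645
bin=B72: ✗
bin=B25: ✗
bin=B17: ✗
d1_avg = 645
—
[weight_sum: weight < 17 AND hazmat <= 1]
bin=B21: ✗
bin=B79: ✗
bin=B23: ✗
bin=B20: ✓ → 773
bin=B35: ✓ → 382
bin=B10: ✗
bin=B93: ✓ → 596
bin=B82: ✓ → 800
bin=B18: ✗
bin=B81: ✗
bin=B72: ✗
bin=B25: ✓ → 503
bin=B17: ✗
weight_sum = 773 + 382 + 596 + 800 + 503 = 3054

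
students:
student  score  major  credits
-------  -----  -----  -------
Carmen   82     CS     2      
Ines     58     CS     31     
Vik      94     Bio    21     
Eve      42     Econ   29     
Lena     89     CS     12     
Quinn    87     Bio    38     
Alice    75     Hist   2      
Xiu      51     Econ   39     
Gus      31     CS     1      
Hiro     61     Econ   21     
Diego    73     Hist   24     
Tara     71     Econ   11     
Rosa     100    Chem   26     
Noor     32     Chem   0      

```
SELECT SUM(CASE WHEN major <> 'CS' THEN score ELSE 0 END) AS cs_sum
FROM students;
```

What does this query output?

student=Carmen: ✗
student=Ines: ✗
student=Vik: ✓ → 94
student=Eve: ✓ → 42
student=Lena: ✗
student=Quinn: ✓ → 87
student=Alice: ✓ → 75
student=Xiu: ✓ → 51
student=Gus: ✗
student=Hiro: ✓ → 61
student=Diego: ✓ → 73
student=Tara: ✓ → 71
student=Rosa: ✓ → 100
student=Noor: ✓ → 32
cs_sum = 94 + 42 + 87 + 75 + 51 + 61 + 73 + 71 + 100 + 32 = 686

686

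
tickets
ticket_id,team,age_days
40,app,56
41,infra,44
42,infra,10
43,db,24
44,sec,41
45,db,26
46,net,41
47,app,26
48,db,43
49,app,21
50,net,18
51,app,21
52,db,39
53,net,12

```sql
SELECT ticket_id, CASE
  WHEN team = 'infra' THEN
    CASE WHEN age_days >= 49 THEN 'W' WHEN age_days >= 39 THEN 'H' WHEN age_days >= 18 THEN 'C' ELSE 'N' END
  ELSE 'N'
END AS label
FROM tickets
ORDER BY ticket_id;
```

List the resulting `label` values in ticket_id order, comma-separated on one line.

N, H, N, N, N, N, N, N, N, N, N, N, N, N

ticket_id=40: team='app' → outer ELSE → N
ticket_id=41: team='infra' → inner[age_days >= 39] → H
ticket_id=42: team='infra' → inner[ELSE] → N
ticket_id=43: team='db' → outer ELSE → N
ticket_id=44: team='sec' → outer ELSE → N
ticket_id=45: team='db' → outer ELSE → N
ticket_id=46: team='net' → outer ELSE → N
ticket_id=47: team='app' → outer ELSE → N
ticket_id=48: team='db' → outer ELSE → N
ticket_id=49: team='app' → outer ELSE → N
ticket_id=50: team='net' → outer ELSE → N
ticket_id=51: team='app' → outer ELSE → N
ticket_id=52: team='db' → outer ELSE → N
ticket_id=53: team='net' → outer ELSE → N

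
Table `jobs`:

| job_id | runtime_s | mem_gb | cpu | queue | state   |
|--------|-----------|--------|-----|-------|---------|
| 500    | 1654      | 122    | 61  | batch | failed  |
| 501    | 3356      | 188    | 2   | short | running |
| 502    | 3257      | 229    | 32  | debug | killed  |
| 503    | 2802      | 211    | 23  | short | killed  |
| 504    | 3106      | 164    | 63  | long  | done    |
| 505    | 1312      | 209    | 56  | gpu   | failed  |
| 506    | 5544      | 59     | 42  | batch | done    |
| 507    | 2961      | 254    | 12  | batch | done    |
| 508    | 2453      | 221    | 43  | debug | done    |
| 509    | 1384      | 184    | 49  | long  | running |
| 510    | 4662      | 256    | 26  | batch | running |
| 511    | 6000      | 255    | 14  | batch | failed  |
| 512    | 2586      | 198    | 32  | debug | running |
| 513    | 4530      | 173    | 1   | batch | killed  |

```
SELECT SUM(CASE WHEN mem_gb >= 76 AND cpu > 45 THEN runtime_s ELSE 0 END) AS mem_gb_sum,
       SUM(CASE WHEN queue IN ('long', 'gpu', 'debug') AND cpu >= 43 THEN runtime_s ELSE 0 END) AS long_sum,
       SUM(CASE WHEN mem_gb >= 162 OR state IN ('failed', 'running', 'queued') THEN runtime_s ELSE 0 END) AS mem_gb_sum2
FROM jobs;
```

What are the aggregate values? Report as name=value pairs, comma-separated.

[mem_gb_sum: mem_gb >= 76 AND cpu > 45]
job_id=500: ✓ → 1654
job_id=501: ✗
job_id=502: ✗
job_id=503: ✗
job_id=504: ✓ → 3106
job_id=505: ✓ → 1312
job_id=506: ✗
job_id=507: ✗
job_id=508: ✗
job_id=509: ✓ → 1384
job_id=510: ✗
job_id=511: ✗
job_id=512: ✗
job_id=513: ✗
mem_gb_sum = 1654 + 3106 + 1312 + 1384 = 7456
—
[long_sum: queue IN ('long', 'gpu', 'debug') AND cpu >= 43]
job_id=500: ✗
job_id=501: ✗
job_id=502: ✗
job_id=503: ✗
job_id=504: ✓ → 3106
job_id=505: ✓ → 1312
job_id=506: ✗
job_id=507: ✗
job_id=508: ✓ → 2453
job_id=509: ✓ → 1384
job_id=510: ✗
job_id=511: ✗
job_id=512: ✗
job_id=513: ✗
long_sum = 3106 + 1312 + 2453 + 1384 = 8255
—
[mem_gb_sum2: mem_gb >= 162 OR state IN ('failed', 'running', 'queued')]
job_id=500: ✓ → 1654
job_id=501: ✓ → 3356
job_id=502: ✓ → 3257
job_id=503: ✓ → 2802
job_id=504: ✓ → 3106
job_id=505: ✓ → 1312
job_id=506: ✗
job_id=507: ✓ → 2961
job_id=508: ✓ → 2453
job_id=509: ✓ → 1384
job_id=510: ✓ → 4662
job_id=511: ✓ → 6000
job_id=512: ✓ → 2586
job_id=513: ✓ → 4530
mem_gb_sum2 = 1654 + 3356 + 3257 + 2802 + 3106 + 1312 + 2961 + 2453 + 1384 + 4662 + 6000 + 2586 + 4530 = 40063

mem_gb_sum=7456, long_sum=8255, mem_gb_sum2=40063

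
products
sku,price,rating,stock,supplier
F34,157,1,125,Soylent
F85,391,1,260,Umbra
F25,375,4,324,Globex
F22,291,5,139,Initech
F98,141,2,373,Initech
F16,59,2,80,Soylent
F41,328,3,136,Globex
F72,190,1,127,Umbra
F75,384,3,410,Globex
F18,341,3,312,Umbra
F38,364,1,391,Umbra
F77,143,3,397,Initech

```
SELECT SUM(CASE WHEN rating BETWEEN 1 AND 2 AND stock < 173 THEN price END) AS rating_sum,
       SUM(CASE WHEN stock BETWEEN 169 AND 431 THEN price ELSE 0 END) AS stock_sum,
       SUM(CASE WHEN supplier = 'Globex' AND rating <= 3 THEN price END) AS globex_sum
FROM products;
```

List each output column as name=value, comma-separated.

rating_sum=406, stock_sum=2139, globex_sum=712

[rating_sum: rating BETWEEN 1 AND 2 AND stock < 173]
sku=F34: ✓ → 157
sku=F85: ✗
sku=F25: ✗
sku=F22: ✗
sku=F98: ✗
sku=F16: ✓ → 59
sku=F41: ✗
sku=F72: ✓ → 190
sku=F75: ✗
sku=F18: ✗
sku=F38: ✗
sku=F77: ✗
rating_sum = 157 + 59 + 190 = 406
—
[stock_sum: stock BETWEEN 169 AND 431]
sku=F34: ✗
sku=F85: ✓ → 391
sku=F25: ✓ → 375
sku=F22: ✗
sku=F98: ✓ → 141
sku=F16: ✗
sku=F41: ✗
sku=F72: ✗
sku=F75: ✓ → 384
sku=F18: ✓ → 341
sku=F38: ✓ → 364
sku=F77: ✓ → 143
stock_sum = 391 + 375 + 141 + 384 + 341 + 364 + 143 = 2139
—
[globex_sum: supplier = 'Globex' AND rating <= 3]
sku=F34: ✗
sku=F85: ✗
sku=F25: ✗
sku=F22: ✗
sku=F98: ✗
sku=F16: ✗
sku=F41: ✓ → 328
sku=F72: ✗
sku=F75: ✓ → 384
sku=F18: ✗
sku=F38: ✗
sku=F77: ✗
globex_sum = 328 + 384 = 712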